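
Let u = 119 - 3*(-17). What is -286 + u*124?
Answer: 20794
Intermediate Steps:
u = 170 (u = 119 - 1*(-51) = 119 + 51 = 170)
-286 + u*124 = -286 + 170*124 = -286 + 21080 = 20794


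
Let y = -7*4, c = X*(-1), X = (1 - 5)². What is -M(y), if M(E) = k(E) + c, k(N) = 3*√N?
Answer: 16 - 6*I*√7 ≈ 16.0 - 15.875*I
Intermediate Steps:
X = 16 (X = (-4)² = 16)
c = -16 (c = 16*(-1) = -16)
y = -28
M(E) = -16 + 3*√E (M(E) = 3*√E - 16 = -16 + 3*√E)
-M(y) = -(-16 + 3*√(-28)) = -(-16 + 3*(2*I*√7)) = -(-16 + 6*I*√7) = 16 - 6*I*√7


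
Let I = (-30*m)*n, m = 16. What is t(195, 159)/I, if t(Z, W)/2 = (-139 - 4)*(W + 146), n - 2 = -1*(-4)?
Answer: 8723/288 ≈ 30.288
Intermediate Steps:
n = 6 (n = 2 - 1*(-4) = 2 + 4 = 6)
t(Z, W) = -41756 - 286*W (t(Z, W) = 2*((-139 - 4)*(W + 146)) = 2*(-143*(146 + W)) = 2*(-20878 - 143*W) = -41756 - 286*W)
I = -2880 (I = -30*16*6 = -480*6 = -2880)
t(195, 159)/I = (-41756 - 286*159)/(-2880) = (-41756 - 45474)*(-1/2880) = -87230*(-1/2880) = 8723/288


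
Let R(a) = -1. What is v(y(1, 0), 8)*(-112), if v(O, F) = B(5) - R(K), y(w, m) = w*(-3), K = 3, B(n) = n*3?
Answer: -1792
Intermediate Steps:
B(n) = 3*n
y(w, m) = -3*w
v(O, F) = 16 (v(O, F) = 3*5 - 1*(-1) = 15 + 1 = 16)
v(y(1, 0), 8)*(-112) = 16*(-112) = -1792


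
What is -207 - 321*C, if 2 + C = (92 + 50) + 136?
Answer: -88803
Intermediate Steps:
C = 276 (C = -2 + ((92 + 50) + 136) = -2 + (142 + 136) = -2 + 278 = 276)
-207 - 321*C = -207 - 321*276 = -207 - 88596 = -88803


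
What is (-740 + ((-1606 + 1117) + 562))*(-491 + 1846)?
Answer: -903785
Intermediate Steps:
(-740 + ((-1606 + 1117) + 562))*(-491 + 1846) = (-740 + (-489 + 562))*1355 = (-740 + 73)*1355 = -667*1355 = -903785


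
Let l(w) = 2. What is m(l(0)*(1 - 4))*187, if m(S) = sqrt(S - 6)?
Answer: 374*I*sqrt(3) ≈ 647.79*I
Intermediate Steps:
m(S) = sqrt(-6 + S)
m(l(0)*(1 - 4))*187 = sqrt(-6 + 2*(1 - 4))*187 = sqrt(-6 + 2*(-3))*187 = sqrt(-6 - 6)*187 = sqrt(-12)*187 = (2*I*sqrt(3))*187 = 374*I*sqrt(3)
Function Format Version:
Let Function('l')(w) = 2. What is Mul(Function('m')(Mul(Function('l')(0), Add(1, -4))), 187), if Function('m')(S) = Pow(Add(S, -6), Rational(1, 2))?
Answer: Mul(374, I, Pow(3, Rational(1, 2))) ≈ Mul(647.79, I)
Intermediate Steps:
Function('m')(S) = Pow(Add(-6, S), Rational(1, 2))
Mul(Function('m')(Mul(Function('l')(0), Add(1, -4))), 187) = Mul(Pow(Add(-6, Mul(2, Add(1, -4))), Rational(1, 2)), 187) = Mul(Pow(Add(-6, Mul(2, -3)), Rational(1, 2)), 187) = Mul(Pow(Add(-6, -6), Rational(1, 2)), 187) = Mul(Pow(-12, Rational(1, 2)), 187) = Mul(Mul(2, I, Pow(3, Rational(1, 2))), 187) = Mul(374, I, Pow(3, Rational(1, 2)))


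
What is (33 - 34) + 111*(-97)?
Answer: -10768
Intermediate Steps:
(33 - 34) + 111*(-97) = -1 - 10767 = -10768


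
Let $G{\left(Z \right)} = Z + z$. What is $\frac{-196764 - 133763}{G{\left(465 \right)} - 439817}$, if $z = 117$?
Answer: $\frac{330527}{439235} \approx 0.75251$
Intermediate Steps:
$G{\left(Z \right)} = 117 + Z$ ($G{\left(Z \right)} = Z + 117 = 117 + Z$)
$\frac{-196764 - 133763}{G{\left(465 \right)} - 439817} = \frac{-196764 - 133763}{\left(117 + 465\right) - 439817} = - \frac{330527}{582 - 439817} = - \frac{330527}{-439235} = \left(-330527\right) \left(- \frac{1}{439235}\right) = \frac{330527}{439235}$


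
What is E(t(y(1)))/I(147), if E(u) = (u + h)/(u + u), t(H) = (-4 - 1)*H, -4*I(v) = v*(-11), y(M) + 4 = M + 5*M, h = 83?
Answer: -73/8085 ≈ -0.0090291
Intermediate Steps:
y(M) = -4 + 6*M (y(M) = -4 + (M + 5*M) = -4 + 6*M)
I(v) = 11*v/4 (I(v) = -v*(-11)/4 = -(-11)*v/4 = 11*v/4)
t(H) = -5*H
E(u) = (83 + u)/(2*u) (E(u) = (u + 83)/(u + u) = (83 + u)/((2*u)) = (83 + u)*(1/(2*u)) = (83 + u)/(2*u))
E(t(y(1)))/I(147) = ((83 - 5*(-4 + 6*1))/(2*((-5*(-4 + 6*1)))))/(((11/4)*147)) = ((83 - 5*(-4 + 6))/(2*((-5*(-4 + 6)))))/(1617/4) = ((83 - 5*2)/(2*((-5*2))))*(4/1617) = ((1/2)*(83 - 10)/(-10))*(4/1617) = ((1/2)*(-1/10)*73)*(4/1617) = -73/20*4/1617 = -73/8085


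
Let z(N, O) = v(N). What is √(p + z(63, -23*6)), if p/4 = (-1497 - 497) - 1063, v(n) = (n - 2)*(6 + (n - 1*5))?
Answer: 2*I*√2081 ≈ 91.236*I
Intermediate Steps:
v(n) = (1 + n)*(-2 + n) (v(n) = (-2 + n)*(6 + (n - 5)) = (-2 + n)*(6 + (-5 + n)) = (-2 + n)*(1 + n) = (1 + n)*(-2 + n))
z(N, O) = -2 + N² - N
p = -12228 (p = 4*((-1497 - 497) - 1063) = 4*(-1994 - 1063) = 4*(-3057) = -12228)
√(p + z(63, -23*6)) = √(-12228 + (-2 + 63² - 1*63)) = √(-12228 + (-2 + 3969 - 63)) = √(-12228 + 3904) = √(-8324) = 2*I*√2081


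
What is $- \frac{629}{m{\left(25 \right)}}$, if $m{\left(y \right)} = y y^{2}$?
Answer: $- \frac{629}{15625} \approx -0.040256$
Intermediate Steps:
$m{\left(y \right)} = y^{3}$
$- \frac{629}{m{\left(25 \right)}} = - \frac{629}{25^{3}} = - \frac{629}{15625}$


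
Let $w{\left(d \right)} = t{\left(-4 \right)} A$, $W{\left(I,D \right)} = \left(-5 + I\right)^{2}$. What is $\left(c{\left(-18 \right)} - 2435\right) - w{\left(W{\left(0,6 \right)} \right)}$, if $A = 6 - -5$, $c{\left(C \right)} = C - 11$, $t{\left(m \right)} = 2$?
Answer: $-2486$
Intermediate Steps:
$c{\left(C \right)} = -11 + C$
$A = 11$ ($A = 6 + 5 = 11$)
$w{\left(d \right)} = 22$ ($w{\left(d \right)} = 2 \cdot 11 = 22$)
$\left(c{\left(-18 \right)} - 2435\right) - w{\left(W{\left(0,6 \right)} \right)} = \left(\left(-11 - 18\right) - 2435\right) - 22 = \left(-29 - 2435\right) - 22 = -2464 - 22 = -2486$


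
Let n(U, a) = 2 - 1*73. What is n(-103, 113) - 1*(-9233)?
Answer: 9162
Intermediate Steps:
n(U, a) = -71 (n(U, a) = 2 - 73 = -71)
n(-103, 113) - 1*(-9233) = -71 - 1*(-9233) = -71 + 9233 = 9162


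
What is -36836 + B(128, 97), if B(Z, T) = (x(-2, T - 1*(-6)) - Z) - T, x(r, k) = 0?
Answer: -37061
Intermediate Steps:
B(Z, T) = -T - Z (B(Z, T) = (0 - Z) - T = -Z - T = -T - Z)
-36836 + B(128, 97) = -36836 + (-1*97 - 1*128) = -36836 + (-97 - 128) = -36836 - 225 = -37061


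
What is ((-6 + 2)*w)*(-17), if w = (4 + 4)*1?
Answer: 544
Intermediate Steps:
w = 8 (w = 8*1 = 8)
((-6 + 2)*w)*(-17) = ((-6 + 2)*8)*(-17) = -4*8*(-17) = -32*(-17) = 544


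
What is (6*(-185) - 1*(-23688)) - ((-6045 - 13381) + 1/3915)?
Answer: 164445659/3915 ≈ 42004.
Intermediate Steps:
(6*(-185) - 1*(-23688)) - ((-6045 - 13381) + 1/3915) = (-1110 + 23688) - (-19426 + 1/3915) = 22578 - 1*(-76052789/3915) = 22578 + 76052789/3915 = 164445659/3915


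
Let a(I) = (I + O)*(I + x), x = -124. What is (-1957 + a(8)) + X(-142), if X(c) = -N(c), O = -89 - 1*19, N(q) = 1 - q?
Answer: 9500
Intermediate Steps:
O = -108 (O = -89 - 19 = -108)
X(c) = -1 + c (X(c) = -(1 - c) = -1 + c)
a(I) = (-124 + I)*(-108 + I) (a(I) = (I - 108)*(I - 124) = (-108 + I)*(-124 + I) = (-124 + I)*(-108 + I))
(-1957 + a(8)) + X(-142) = (-1957 + (13392 + 8² - 232*8)) + (-1 - 142) = (-1957 + (13392 + 64 - 1856)) - 143 = (-1957 + 11600) - 143 = 9643 - 143 = 9500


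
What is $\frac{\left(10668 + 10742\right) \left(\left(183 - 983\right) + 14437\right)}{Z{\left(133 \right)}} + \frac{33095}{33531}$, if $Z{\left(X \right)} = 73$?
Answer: $\frac{9789987124205}{2447763} \approx 3.9996 \cdot 10^{6}$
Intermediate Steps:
$\frac{\left(10668 + 10742\right) \left(\left(183 - 983\right) + 14437\right)}{Z{\left(133 \right)}} + \frac{33095}{33531} = \frac{\left(10668 + 10742\right) \left(\left(183 - 983\right) + 14437\right)}{73} + \frac{33095}{33531} = 21410 \left(\left(183 - 983\right) + 14437\right) \frac{1}{73} + 33095 \cdot \frac{1}{33531} = 21410 \left(-800 + 14437\right) \frac{1}{73} + \frac{33095}{33531} = 21410 \cdot 13637 \cdot \frac{1}{73} + \frac{33095}{33531} = 291968170 \cdot \frac{1}{73} + \frac{33095}{33531} = \frac{291968170}{73} + \frac{33095}{33531} = \frac{9789987124205}{2447763}$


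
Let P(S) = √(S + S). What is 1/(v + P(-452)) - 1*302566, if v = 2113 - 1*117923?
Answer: -2029001091494037/6705978502 - I*√226/6705978502 ≈ -3.0257e+5 - 2.2418e-9*I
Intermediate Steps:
P(S) = √2*√S (P(S) = √(2*S) = √2*√S)
v = -115810 (v = 2113 - 117923 = -115810)
1/(v + P(-452)) - 1*302566 = 1/(-115810 + √2*√(-452)) - 1*302566 = 1/(-115810 + √2*(2*I*√113)) - 302566 = 1/(-115810 + 2*I*√226) - 302566 = -302566 + 1/(-115810 + 2*I*√226)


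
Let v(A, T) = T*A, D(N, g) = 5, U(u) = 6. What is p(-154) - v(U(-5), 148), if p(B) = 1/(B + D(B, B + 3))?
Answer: -132313/149 ≈ -888.01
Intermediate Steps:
p(B) = 1/(5 + B) (p(B) = 1/(B + 5) = 1/(5 + B))
v(A, T) = A*T
p(-154) - v(U(-5), 148) = 1/(5 - 154) - 6*148 = 1/(-149) - 1*888 = -1/149 - 888 = -132313/149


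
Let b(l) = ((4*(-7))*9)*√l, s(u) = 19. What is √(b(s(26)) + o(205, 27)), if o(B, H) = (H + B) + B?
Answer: √(437 - 252*√19) ≈ 25.719*I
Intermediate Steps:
b(l) = -252*√l (b(l) = (-28*9)*√l = -252*√l)
o(B, H) = H + 2*B (o(B, H) = (B + H) + B = H + 2*B)
√(b(s(26)) + o(205, 27)) = √(-252*√19 + (27 + 2*205)) = √(-252*√19 + (27 + 410)) = √(-252*√19 + 437) = √(437 - 252*√19)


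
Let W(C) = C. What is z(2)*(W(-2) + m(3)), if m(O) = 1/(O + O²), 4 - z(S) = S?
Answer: -23/6 ≈ -3.8333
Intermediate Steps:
z(S) = 4 - S
z(2)*(W(-2) + m(3)) = (4 - 1*2)*(-2 + 1/(3*(1 + 3))) = (4 - 2)*(-2 + (⅓)/4) = 2*(-2 + (⅓)*(¼)) = 2*(-2 + 1/12) = 2*(-23/12) = -23/6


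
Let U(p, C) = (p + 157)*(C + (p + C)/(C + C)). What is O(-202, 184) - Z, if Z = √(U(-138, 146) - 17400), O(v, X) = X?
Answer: 184 - 2*I*√19484795/73 ≈ 184.0 - 120.94*I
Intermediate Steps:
U(p, C) = (157 + p)*(C + (C + p)/(2*C)) (U(p, C) = (157 + p)*(C + (C + p)/((2*C))) = (157 + p)*(C + (C + p)*(1/(2*C))) = (157 + p)*(C + (C + p)/(2*C)))
Z = 2*I*√19484795/73 (Z = √((½)*((-138)² + 157*(-138) + 146*(157 - 138 + 314*146 + 2*146*(-138)))/146 - 17400) = √((½)*(1/146)*(19044 - 21666 + 146*(157 - 138 + 45844 - 40296)) - 17400) = √((½)*(1/146)*(19044 - 21666 + 146*5567) - 17400) = √((½)*(1/146)*(19044 - 21666 + 812782) - 17400) = √((½)*(1/146)*810160 - 17400) = √(202540/73 - 17400) = √(-1067660/73) = 2*I*√19484795/73 ≈ 120.94*I)
O(-202, 184) - Z = 184 - 2*I*√19484795/73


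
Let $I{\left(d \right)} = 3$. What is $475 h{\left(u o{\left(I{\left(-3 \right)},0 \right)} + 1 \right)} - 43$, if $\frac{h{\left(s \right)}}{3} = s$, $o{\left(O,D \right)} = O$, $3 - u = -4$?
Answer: $31307$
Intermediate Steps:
$u = 7$ ($u = 3 - -4 = 3 + 4 = 7$)
$h{\left(s \right)} = 3 s$
$475 h{\left(u o{\left(I{\left(-3 \right)},0 \right)} + 1 \right)} - 43 = 475 \cdot 3 \left(7 \cdot 3 + 1\right) - 43 = 475 \cdot 3 \left(21 + 1\right) - 43 = 475 \cdot 3 \cdot 22 - 43 = 475 \cdot 66 - 43 = 31350 - 43 = 31307$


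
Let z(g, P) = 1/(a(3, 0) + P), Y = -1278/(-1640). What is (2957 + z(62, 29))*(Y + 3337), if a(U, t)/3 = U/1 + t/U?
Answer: 307546119293/31160 ≈ 9.8699e+6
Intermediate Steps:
Y = 639/820 (Y = -1278*(-1/1640) = 639/820 ≈ 0.77927)
a(U, t) = 3*U + 3*t/U (a(U, t) = 3*(U/1 + t/U) = 3*(U*1 + t/U) = 3*(U + t/U) = 3*U + 3*t/U)
z(g, P) = 1/(9 + P) (z(g, P) = 1/((3*3 + 3*0/3) + P) = 1/((9 + 3*0*(1/3)) + P) = 1/((9 + 0) + P) = 1/(9 + P))
(2957 + z(62, 29))*(Y + 3337) = (2957 + 1/(9 + 29))*(639/820 + 3337) = (2957 + 1/38)*(2736979/820) = (112367/38)*(2736979/820) = 307546119293/31160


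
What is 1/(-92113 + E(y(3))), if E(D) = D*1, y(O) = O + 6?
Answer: -1/92104 ≈ -1.0857e-5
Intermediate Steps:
y(O) = 6 + O
E(D) = D
1/(-92113 + E(y(3))) = 1/(-92113 + (6 + 3)) = 1/(-92113 + 9) = 1/(-92104) = -1/92104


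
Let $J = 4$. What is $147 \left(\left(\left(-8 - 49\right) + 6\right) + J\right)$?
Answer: $-6909$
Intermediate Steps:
$147 \left(\left(\left(-8 - 49\right) + 6\right) + J\right) = 147 \left(\left(\left(-8 - 49\right) + 6\right) + 4\right) = 147 \left(\left(-57 + 6\right) + 4\right) = 147 \left(-51 + 4\right) = 147 \left(-47\right) = -6909$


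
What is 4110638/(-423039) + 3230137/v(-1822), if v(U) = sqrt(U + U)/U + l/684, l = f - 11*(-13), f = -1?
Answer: 30227616451899528416/1992223908285 + 377809744068*I*sqrt(911)/4709315 ≈ 1.5173e+7 + 2.4214e+6*I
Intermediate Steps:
l = 142 (l = -1 - 11*(-13) = -1 + 143 = 142)
v(U) = 71/342 + sqrt(2)/sqrt(U) (v(U) = sqrt(U + U)/U + 142/684 = sqrt(2*U)/U + 142*(1/684) = (sqrt(2)*sqrt(U))/U + 71/342 = sqrt(2)/sqrt(U) + 71/342 = 71/342 + sqrt(2)/sqrt(U))
4110638/(-423039) + 3230137/v(-1822) = 4110638/(-423039) + 3230137/(71/342 + sqrt(2)/sqrt(-1822)) = 4110638*(-1/423039) + 3230137/(71/342 + sqrt(2)*(-I*sqrt(1822)/1822)) = -4110638/423039 + 3230137/(71/342 - I*sqrt(911)/911)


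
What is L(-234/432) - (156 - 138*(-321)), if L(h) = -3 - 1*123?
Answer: -44580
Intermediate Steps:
L(h) = -126 (L(h) = -3 - 123 = -126)
L(-234/432) - (156 - 138*(-321)) = -126 - (156 - 138*(-321)) = -126 - (156 + 44298) = -126 - 1*44454 = -126 - 44454 = -44580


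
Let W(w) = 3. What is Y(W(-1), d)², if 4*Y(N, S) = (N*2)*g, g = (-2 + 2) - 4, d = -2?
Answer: 36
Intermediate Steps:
g = -4 (g = 0 - 4 = -4)
Y(N, S) = -2*N (Y(N, S) = ((N*2)*(-4))/4 = ((2*N)*(-4))/4 = (-8*N)/4 = -2*N)
Y(W(-1), d)² = (-2*3)² = (-6)² = 36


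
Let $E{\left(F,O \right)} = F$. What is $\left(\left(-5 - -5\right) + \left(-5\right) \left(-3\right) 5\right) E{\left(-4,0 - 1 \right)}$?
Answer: $-300$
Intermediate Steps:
$\left(\left(-5 - -5\right) + \left(-5\right) \left(-3\right) 5\right) E{\left(-4,0 - 1 \right)} = \left(\left(-5 - -5\right) + \left(-5\right) \left(-3\right) 5\right) \left(-4\right) = \left(\left(-5 + 5\right) + 15 \cdot 5\right) \left(-4\right) = \left(0 + 75\right) \left(-4\right) = 75 \left(-4\right) = -300$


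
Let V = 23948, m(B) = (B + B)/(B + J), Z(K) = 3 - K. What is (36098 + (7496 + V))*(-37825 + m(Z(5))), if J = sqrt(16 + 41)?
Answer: -135403676286/53 - 270168*sqrt(57)/53 ≈ -2.5548e+9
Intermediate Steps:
J = sqrt(57) ≈ 7.5498
m(B) = 2*B/(B + sqrt(57)) (m(B) = (B + B)/(B + sqrt(57)) = (2*B)/(B + sqrt(57)) = 2*B/(B + sqrt(57)))
(36098 + (7496 + V))*(-37825 + m(Z(5))) = (36098 + (7496 + 23948))*(-37825 + 2*(3 - 1*5)/((3 - 1*5) + sqrt(57))) = (36098 + 31444)*(-37825 + 2*(3 - 5)/((3 - 5) + sqrt(57))) = 67542*(-37825 + 2*(-2)/(-2 + sqrt(57))) = 67542*(-37825 - 4/(-2 + sqrt(57))) = -2554776150 - 270168/(-2 + sqrt(57))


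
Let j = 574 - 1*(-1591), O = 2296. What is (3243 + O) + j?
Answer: 7704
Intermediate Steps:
j = 2165 (j = 574 + 1591 = 2165)
(3243 + O) + j = (3243 + 2296) + 2165 = 5539 + 2165 = 7704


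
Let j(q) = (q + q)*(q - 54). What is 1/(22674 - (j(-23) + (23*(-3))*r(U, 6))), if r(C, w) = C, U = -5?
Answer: 1/18787 ≈ 5.3228e-5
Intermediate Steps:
j(q) = 2*q*(-54 + q) (j(q) = (2*q)*(-54 + q) = 2*q*(-54 + q))
1/(22674 - (j(-23) + (23*(-3))*r(U, 6))) = 1/(22674 - (2*(-23)*(-54 - 23) + (23*(-3))*(-5))) = 1/(22674 - (2*(-23)*(-77) - 69*(-5))) = 1/(22674 - (3542 + 345)) = 1/(22674 - 1*3887) = 1/(22674 - 3887) = 1/18787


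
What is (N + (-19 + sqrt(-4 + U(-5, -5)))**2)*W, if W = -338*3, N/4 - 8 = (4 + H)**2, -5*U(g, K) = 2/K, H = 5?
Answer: -18076578/25 + 269724*I*sqrt(2)/5 ≈ -7.2306e+5 + 76290.0*I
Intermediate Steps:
U(g, K) = -2/(5*K)
N = 356 (N = 32 + 4*(4 + 5)**2 = 32 + 4*9**2 = 32 + 4*81 = 32 + 324 = 356)
W = -1014
(N + (-19 + sqrt(-4 + U(-5, -5)))**2)*W = (356 + (-19 + sqrt(-4 - 2/5/(-5)))**2)*(-1014) = (356 + (-19 + sqrt(-4 - 2/5*(-1/5)))**2)*(-1014) = (356 + (-19 + sqrt(-4 + 2/25))**2)*(-1014) = (356 + (-19 + sqrt(-98/25))**2)*(-1014) = (356 + (-19 + 7*I*sqrt(2)/5)**2)*(-1014) = -360984 - 1014*(-19 + 7*I*sqrt(2)/5)**2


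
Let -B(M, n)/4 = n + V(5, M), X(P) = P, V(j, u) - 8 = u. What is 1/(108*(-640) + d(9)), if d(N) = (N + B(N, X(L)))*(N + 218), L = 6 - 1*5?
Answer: -1/83421 ≈ -1.1987e-5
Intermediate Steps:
V(j, u) = 8 + u
L = 1 (L = 6 - 5 = 1)
B(M, n) = -32 - 4*M - 4*n (B(M, n) = -4*(n + (8 + M)) = -4*(8 + M + n) = -32 - 4*M - 4*n)
d(N) = (-36 - 3*N)*(218 + N) (d(N) = (N + (-32 - 4*N - 4*1))*(N + 218) = (N + (-32 - 4*N - 4))*(218 + N) = (N + (-36 - 4*N))*(218 + N) = (-36 - 3*N)*(218 + N))
1/(108*(-640) + d(9)) = 1/(108*(-640) + (-7848 - 690*9 - 3*9²)) = 1/(-69120 + (-7848 - 6210 - 3*81)) = 1/(-69120 + (-7848 - 6210 - 243)) = 1/(-69120 - 14301) = 1/(-83421) = -1/83421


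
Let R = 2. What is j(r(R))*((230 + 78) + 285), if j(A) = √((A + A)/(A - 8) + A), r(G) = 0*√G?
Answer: 0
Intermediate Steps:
r(G) = 0
j(A) = √(A + 2*A/(-8 + A)) (j(A) = √((2*A)/(-8 + A) + A) = √(2*A/(-8 + A) + A) = √(A + 2*A/(-8 + A)))
j(r(R))*((230 + 78) + 285) = √(0*(-6 + 0)/(-8 + 0))*((230 + 78) + 285) = √(0*(-6)/(-8))*(308 + 285) = √(0*(-⅛)*(-6))*593 = √0*593 = 0*593 = 0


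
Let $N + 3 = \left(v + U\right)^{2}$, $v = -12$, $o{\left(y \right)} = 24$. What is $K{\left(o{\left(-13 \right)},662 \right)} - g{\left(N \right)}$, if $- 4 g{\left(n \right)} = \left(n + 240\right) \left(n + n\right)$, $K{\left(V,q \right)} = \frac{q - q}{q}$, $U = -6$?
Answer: $\frac{180081}{2} \approx 90041.0$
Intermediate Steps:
$K{\left(V,q \right)} = 0$ ($K{\left(V,q \right)} = \frac{0}{q} = 0$)
$N = 321$ ($N = -3 + \left(-12 - 6\right)^{2} = -3 + \left(-18\right)^{2} = -3 + 324 = 321$)
$g{\left(n \right)} = - \frac{n \left(240 + n\right)}{2}$ ($g{\left(n \right)} = - \frac{\left(n + 240\right) \left(n + n\right)}{4} = - \frac{\left(240 + n\right) 2 n}{4} = - \frac{2 n \left(240 + n\right)}{4} = - \frac{n \left(240 + n\right)}{2}$)
$K{\left(o{\left(-13 \right)},662 \right)} - g{\left(N \right)} = 0 - \left(- \frac{1}{2}\right) 321 \left(240 + 321\right) = 0 - \left(- \frac{1}{2}\right) 321 \cdot 561 = 0 - - \frac{180081}{2} = 0 + \frac{180081}{2} = \frac{180081}{2}$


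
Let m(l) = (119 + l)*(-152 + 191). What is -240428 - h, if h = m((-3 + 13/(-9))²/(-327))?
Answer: -2163693401/8829 ≈ -2.4507e+5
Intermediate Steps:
m(l) = 4641 + 39*l (m(l) = (119 + l)*39 = 4641 + 39*l)
h = 40954589/8829 (h = 4641 + 39*((-3 + 13/(-9))²/(-327)) = 4641 + 39*((-3 + 13*(-⅑))²*(-1/327)) = 4641 + 39*((-3 - 13/9)²*(-1/327)) = 4641 + 39*((-40/9)²*(-1/327)) = 4641 + 39*((1600/81)*(-1/327)) = 4641 + 39*(-1600/26487) = 4641 - 20800/8829 = 40954589/8829 ≈ 4638.6)
-240428 - h = -240428 - 1*40954589/8829 = -240428 - 40954589/8829 = -2163693401/8829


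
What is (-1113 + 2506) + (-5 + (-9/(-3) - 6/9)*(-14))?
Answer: 4066/3 ≈ 1355.3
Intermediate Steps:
(-1113 + 2506) + (-5 + (-9/(-3) - 6/9)*(-14)) = 1393 + (-5 + (-9*(-1/3) - 6*1/9)*(-14)) = 1393 + (-5 + (3 - 2/3)*(-14)) = 1393 + (-5 + (7/3)*(-14)) = 1393 + (-5 - 98/3) = 1393 - 113/3 = 4066/3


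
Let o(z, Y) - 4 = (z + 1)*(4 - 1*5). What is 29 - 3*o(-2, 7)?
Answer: 14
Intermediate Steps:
o(z, Y) = 3 - z (o(z, Y) = 4 + (z + 1)*(4 - 1*5) = 4 + (1 + z)*(4 - 5) = 4 + (1 + z)*(-1) = 4 + (-1 - z) = 3 - z)
29 - 3*o(-2, 7) = 29 - 3*(3 - 1*(-2)) = 29 - 3*(3 + 2) = 29 - 3*5 = 29 - 15 = 14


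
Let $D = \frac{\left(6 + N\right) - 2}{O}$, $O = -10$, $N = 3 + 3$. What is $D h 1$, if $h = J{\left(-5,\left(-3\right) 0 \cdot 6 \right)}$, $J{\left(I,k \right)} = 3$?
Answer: $-3$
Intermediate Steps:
$N = 6$
$h = 3$
$D = -1$ ($D = \frac{\left(6 + 6\right) - 2}{-10} = \left(12 - 2\right) \left(- \frac{1}{10}\right) = 10 \left(- \frac{1}{10}\right) = -1$)
$D h 1 = \left(-1\right) 3 \cdot 1 = \left(-3\right) 1 = -3$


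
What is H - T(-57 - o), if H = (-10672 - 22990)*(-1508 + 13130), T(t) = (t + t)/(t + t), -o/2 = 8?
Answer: -391219765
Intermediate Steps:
o = -16 (o = -2*8 = -16)
T(t) = 1 (T(t) = (2*t)/((2*t)) = (2*t)*(1/(2*t)) = 1)
H = -391219764 (H = -33662*11622 = -391219764)
H - T(-57 - o) = -391219764 - 1*1 = -391219764 - 1 = -391219765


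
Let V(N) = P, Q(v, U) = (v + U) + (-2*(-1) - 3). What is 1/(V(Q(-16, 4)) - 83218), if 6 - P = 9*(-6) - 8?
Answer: -1/83150 ≈ -1.2026e-5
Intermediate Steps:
P = 68 (P = 6 - (9*(-6) - 8) = 6 - (-54 - 8) = 6 - 1*(-62) = 6 + 62 = 68)
Q(v, U) = -1 + U + v (Q(v, U) = (U + v) + (2 - 3) = (U + v) - 1 = -1 + U + v)
V(N) = 68
1/(V(Q(-16, 4)) - 83218) = 1/(68 - 83218) = 1/(-83150) = -1/83150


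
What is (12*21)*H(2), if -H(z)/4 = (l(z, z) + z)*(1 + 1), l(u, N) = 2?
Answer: -8064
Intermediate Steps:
H(z) = -16 - 8*z (H(z) = -4*(2 + z)*(1 + 1) = -4*(2 + z)*2 = -4*(4 + 2*z) = -16 - 8*z)
(12*21)*H(2) = (12*21)*(-16 - 8*2) = 252*(-16 - 16) = 252*(-32) = -8064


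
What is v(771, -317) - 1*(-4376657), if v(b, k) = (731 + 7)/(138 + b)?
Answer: 442042439/101 ≈ 4.3767e+6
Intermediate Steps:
v(b, k) = 738/(138 + b)
v(771, -317) - 1*(-4376657) = 738/(138 + 771) - 1*(-4376657) = 738/909 + 4376657 = 738*(1/909) + 4376657 = 82/101 + 4376657 = 442042439/101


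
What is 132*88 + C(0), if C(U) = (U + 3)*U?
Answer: 11616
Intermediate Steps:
C(U) = U*(3 + U) (C(U) = (3 + U)*U = U*(3 + U))
132*88 + C(0) = 132*88 + 0*(3 + 0) = 11616 + 0*3 = 11616 + 0 = 11616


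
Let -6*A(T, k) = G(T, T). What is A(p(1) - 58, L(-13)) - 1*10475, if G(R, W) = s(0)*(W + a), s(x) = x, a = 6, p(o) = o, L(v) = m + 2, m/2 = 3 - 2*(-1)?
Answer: -10475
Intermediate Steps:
m = 10 (m = 2*(3 - 2*(-1)) = 2*(3 + 2) = 2*5 = 10)
L(v) = 12 (L(v) = 10 + 2 = 12)
G(R, W) = 0 (G(R, W) = 0*(W + 6) = 0*(6 + W) = 0)
A(T, k) = 0 (A(T, k) = -1/6*0 = 0)
A(p(1) - 58, L(-13)) - 1*10475 = 0 - 1*10475 = 0 - 10475 = -10475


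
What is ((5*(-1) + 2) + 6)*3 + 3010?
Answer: 3019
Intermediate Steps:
((5*(-1) + 2) + 6)*3 + 3010 = ((-5 + 2) + 6)*3 + 3010 = (-3 + 6)*3 + 3010 = 3*3 + 3010 = 9 + 3010 = 3019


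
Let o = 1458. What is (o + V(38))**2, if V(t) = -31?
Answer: 2036329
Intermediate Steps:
(o + V(38))**2 = (1458 - 31)**2 = 1427**2 = 2036329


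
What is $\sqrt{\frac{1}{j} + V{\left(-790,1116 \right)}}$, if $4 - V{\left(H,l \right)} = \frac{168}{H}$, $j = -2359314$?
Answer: $\frac{\sqrt{406517601015974670}}{310643010} \approx 2.0525$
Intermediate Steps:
$V{\left(H,l \right)} = 4 - \frac{168}{H}$
$\sqrt{\frac{1}{j} + V{\left(-790,1116 \right)}} = \sqrt{\frac{1}{-2359314} + \left(4 - \frac{168}{-790}\right)} = \sqrt{- \frac{1}{2359314} + \left(4 - - \frac{84}{395}\right)} = \sqrt{- \frac{1}{2359314} + \left(4 + \frac{84}{395}\right)} = \sqrt{- \frac{1}{2359314} + \frac{1664}{395}} = \sqrt{\frac{3925898101}{931929030}} = \frac{\sqrt{406517601015974670}}{310643010}$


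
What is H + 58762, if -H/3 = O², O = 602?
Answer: -1028450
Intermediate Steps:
H = -1087212 (H = -3*602² = -3*362404 = -1087212)
H + 58762 = -1087212 + 58762 = -1028450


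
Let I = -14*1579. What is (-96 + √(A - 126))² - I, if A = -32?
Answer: 31164 - 192*I*√158 ≈ 31164.0 - 2413.4*I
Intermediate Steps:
I = -22106
(-96 + √(A - 126))² - I = (-96 + √(-32 - 126))² - 1*(-22106) = (-96 + √(-158))² + 22106 = (-96 + I*√158)² + 22106 = 22106 + (-96 + I*√158)²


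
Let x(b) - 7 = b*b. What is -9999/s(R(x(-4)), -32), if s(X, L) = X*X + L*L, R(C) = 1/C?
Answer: -5289471/541697 ≈ -9.7646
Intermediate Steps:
x(b) = 7 + b² (x(b) = 7 + b*b = 7 + b²)
s(X, L) = L² + X² (s(X, L) = X² + L² = L² + X²)
-9999/s(R(x(-4)), -32) = -9999/((-32)² + (1/(7 + (-4)²))²) = -9999/(1024 + (1/(7 + 16))²) = -9999/(1024 + (1/23)²) = -9999/(1024 + 1/529) = -9999/541697/529 = -9999*529/541697 = -5289471/541697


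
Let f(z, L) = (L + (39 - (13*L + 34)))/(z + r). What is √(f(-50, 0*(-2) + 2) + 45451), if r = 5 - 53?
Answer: 3*√989826/14 ≈ 213.19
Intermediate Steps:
r = -48
f(z, L) = (5 - 12*L)/(-48 + z) (f(z, L) = (L + (39 - (13*L + 34)))/(z - 48) = (L + (39 - (34 + 13*L)))/(-48 + z) = (L + (39 + (-34 - 13*L)))/(-48 + z) = (L + (5 - 13*L))/(-48 + z) = (5 - 12*L)/(-48 + z))
√(f(-50, 0*(-2) + 2) + 45451) = √((5 - 12*(0*(-2) + 2))/(-48 - 50) + 45451) = √((5 - 12*(0 + 2))/(-98) + 45451) = √(-(5 - 12*2)/98 + 45451) = √(-(5 - 24)/98 + 45451) = √(-1/98*(-19) + 45451) = √(19/98 + 45451) = √(4454217/98) = 3*√989826/14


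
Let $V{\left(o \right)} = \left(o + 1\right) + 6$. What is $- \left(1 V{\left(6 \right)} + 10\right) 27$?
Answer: $-621$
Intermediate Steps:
$V{\left(o \right)} = 7 + o$ ($V{\left(o \right)} = \left(1 + o\right) + 6 = 7 + o$)
$- \left(1 V{\left(6 \right)} + 10\right) 27 = - \left(1 \left(7 + 6\right) + 10\right) 27 = - \left(1 \cdot 13 + 10\right) 27 = - \left(13 + 10\right) 27 = - 23 \cdot 27 = \left(-1\right) 621 = -621$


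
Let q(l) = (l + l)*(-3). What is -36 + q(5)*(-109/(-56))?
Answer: -2643/28 ≈ -94.393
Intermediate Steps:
q(l) = -6*l (q(l) = (2*l)*(-3) = -6*l)
-36 + q(5)*(-109/(-56)) = -36 + (-6*5)*(-109/(-56)) = -36 - (-3270)*(-1)/56 = -36 - 30*109/56 = -36 - 1635/28 = -2643/28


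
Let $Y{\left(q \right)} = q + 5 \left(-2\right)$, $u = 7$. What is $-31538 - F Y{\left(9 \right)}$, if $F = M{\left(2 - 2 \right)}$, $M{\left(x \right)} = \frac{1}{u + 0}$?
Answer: $- \frac{220765}{7} \approx -31538.0$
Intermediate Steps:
$Y{\left(q \right)} = -10 + q$ ($Y{\left(q \right)} = q - 10 = -10 + q$)
$M{\left(x \right)} = \frac{1}{7}$ ($M{\left(x \right)} = \frac{1}{7 + 0} = \frac{1}{7}$)
$F = \frac{1}{7} \approx 0.14286$
$-31538 - F Y{\left(9 \right)} = -31538 - \frac{-10 + 9}{7} = -31538 - \frac{1}{7} \left(-1\right) = -31538 - - \frac{1}{7} = -31538 + \frac{1}{7} = - \frac{220765}{7}$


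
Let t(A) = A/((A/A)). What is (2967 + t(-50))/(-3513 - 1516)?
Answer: -2917/5029 ≈ -0.58004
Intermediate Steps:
t(A) = A (t(A) = A/1 = A*1 = A)
(2967 + t(-50))/(-3513 - 1516) = (2967 - 50)/(-3513 - 1516) = 2917/(-5029) = 2917*(-1/5029) = -2917/5029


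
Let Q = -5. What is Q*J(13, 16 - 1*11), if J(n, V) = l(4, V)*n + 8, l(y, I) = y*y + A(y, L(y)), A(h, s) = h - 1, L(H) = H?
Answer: -1275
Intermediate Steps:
A(h, s) = -1 + h
l(y, I) = -1 + y + y**2 (l(y, I) = y*y + (-1 + y) = y**2 + (-1 + y) = -1 + y + y**2)
J(n, V) = 8 + 19*n (J(n, V) = (-1 + 4 + 4**2)*n + 8 = (-1 + 4 + 16)*n + 8 = 19*n + 8 = 8 + 19*n)
Q*J(13, 16 - 1*11) = -5*(8 + 19*13) = -5*(8 + 247) = -5*255 = -1275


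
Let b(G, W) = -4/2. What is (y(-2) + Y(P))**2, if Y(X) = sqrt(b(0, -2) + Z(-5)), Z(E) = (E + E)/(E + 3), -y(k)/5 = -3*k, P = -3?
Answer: (30 - sqrt(3))**2 ≈ 799.08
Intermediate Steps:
b(G, W) = -2 (b(G, W) = -4*1/2 = -2)
y(k) = 15*k (y(k) = -(-15)*k = 15*k)
Z(E) = 2*E/(3 + E) (Z(E) = (2*E)/(3 + E) = 2*E/(3 + E))
Y(X) = sqrt(3) (Y(X) = sqrt(-2 + 2*(-5)/(3 - 5)) = sqrt(-2 + 2*(-5)/(-2)) = sqrt(-2 + 2*(-5)*(-1/2)) = sqrt(-2 + 5) = sqrt(3))
(y(-2) + Y(P))**2 = (15*(-2) + sqrt(3))**2 = (-30 + sqrt(3))**2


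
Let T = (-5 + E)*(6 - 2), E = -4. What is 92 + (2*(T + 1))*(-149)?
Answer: 10522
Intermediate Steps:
T = -36 (T = (-5 - 4)*(6 - 2) = -9*4 = -36)
92 + (2*(T + 1))*(-149) = 92 + (2*(-36 + 1))*(-149) = 92 + (2*(-35))*(-149) = 92 - 70*(-149) = 92 + 10430 = 10522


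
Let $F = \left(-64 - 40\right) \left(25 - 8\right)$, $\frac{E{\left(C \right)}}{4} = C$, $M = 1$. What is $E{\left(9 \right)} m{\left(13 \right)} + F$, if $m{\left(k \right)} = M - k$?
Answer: $-2200$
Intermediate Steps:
$E{\left(C \right)} = 4 C$
$m{\left(k \right)} = 1 - k$
$F = -1768$ ($F = \left(-104\right) 17 = -1768$)
$E{\left(9 \right)} m{\left(13 \right)} + F = 4 \cdot 9 \left(1 - 13\right) - 1768 = 36 \left(1 - 13\right) - 1768 = 36 \left(-12\right) - 1768 = -432 - 1768 = -2200$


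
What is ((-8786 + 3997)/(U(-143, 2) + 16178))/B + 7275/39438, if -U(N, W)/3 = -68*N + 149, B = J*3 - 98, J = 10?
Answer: 1076732353/6007643124 ≈ 0.17923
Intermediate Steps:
B = -68 (B = 10*3 - 98 = 30 - 98 = -68)
U(N, W) = -447 + 204*N (U(N, W) = -3*(-68*N + 149) = -3*(149 - 68*N) = -447 + 204*N)
((-8786 + 3997)/(U(-143, 2) + 16178))/B + 7275/39438 = ((-8786 + 3997)/((-447 + 204*(-143)) + 16178))/(-68) + 7275/39438 = -4789/((-447 - 29172) + 16178)*(-1/68) + 7275*(1/39438) = -4789/(-29619 + 16178)*(-1/68) + 2425/13146 = -4789/(-13441)*(-1/68) + 2425/13146 = -4789*(-1/13441)*(-1/68) + 2425/13146 = (4789/13441)*(-1/68) + 2425/13146 = -4789/913988 + 2425/13146 = 1076732353/6007643124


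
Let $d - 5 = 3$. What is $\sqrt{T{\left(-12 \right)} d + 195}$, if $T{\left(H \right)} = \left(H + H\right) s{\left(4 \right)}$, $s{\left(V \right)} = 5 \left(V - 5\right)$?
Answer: $\sqrt{1155} \approx 33.985$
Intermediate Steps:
$s{\left(V \right)} = -25 + 5 V$ ($s{\left(V \right)} = 5 \left(-5 + V\right) = -25 + 5 V$)
$d = 8$ ($d = 5 + 3 = 8$)
$T{\left(H \right)} = - 10 H$ ($T{\left(H \right)} = \left(H + H\right) \left(-25 + 5 \cdot 4\right) = 2 H \left(-25 + 20\right) = 2 H \left(-5\right) = - 10 H$)
$\sqrt{T{\left(-12 \right)} d + 195} = \sqrt{\left(-10\right) \left(-12\right) 8 + 195} = \sqrt{120 \cdot 8 + 195} = \sqrt{960 + 195} = \sqrt{1155}$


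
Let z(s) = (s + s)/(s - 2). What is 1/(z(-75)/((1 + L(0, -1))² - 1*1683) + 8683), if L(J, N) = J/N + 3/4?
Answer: 2069683/17971055089 ≈ 0.00011517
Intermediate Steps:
L(J, N) = ¾ + J/N (L(J, N) = J/N + 3*(¼) = J/N + ¾ = ¾ + J/N)
z(s) = 2*s/(-2 + s) (z(s) = (2*s)/(-2 + s) = 2*s/(-2 + s))
1/(z(-75)/((1 + L(0, -1))² - 1*1683) + 8683) = 1/((2*(-75)/(-2 - 75))/((1 + (¾ + 0/(-1)))² - 1*1683) + 8683) = 1/((2*(-75)/(-77))/((1 + (¾ + 0*(-1)))² - 1683) + 8683) = 1/((2*(-75)*(-1/77))/((1 + (¾ + 0))² - 1683) + 8683) = 1/(150/(77*((1 + ¾)² - 1683)) + 8683) = 1/(150/(77*((7/4)² - 1683)) + 8683) = 1/(150/(77*(49/16 - 1683)) + 8683) = 1/(150/(77*(-26879/16)) + 8683) = 1/((150/77)*(-16/26879) + 8683) = 1/(-2400/2069683 + 8683) = 1/(17971055089/2069683) = 2069683/17971055089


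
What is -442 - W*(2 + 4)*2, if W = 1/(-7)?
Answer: -3082/7 ≈ -440.29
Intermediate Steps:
W = -1/7 (W = 1*(-1/7) = -1/7 ≈ -0.14286)
-442 - W*(2 + 4)*2 = -442 - (-(2 + 4)/7)*2 = -442 - (-1/7*6)*2 = -442 - (-6)*2/7 = -442 - 1*(-12/7) = -442 + 12/7 = -3082/7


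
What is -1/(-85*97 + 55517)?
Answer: -1/47272 ≈ -2.1154e-5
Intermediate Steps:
-1/(-85*97 + 55517) = -1/(-8245 + 55517) = -1/47272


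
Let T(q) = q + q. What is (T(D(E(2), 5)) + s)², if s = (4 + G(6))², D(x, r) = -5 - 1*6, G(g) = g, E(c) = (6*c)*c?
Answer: 6084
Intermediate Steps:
E(c) = 6*c²
D(x, r) = -11 (D(x, r) = -5 - 6 = -11)
T(q) = 2*q
s = 100 (s = (4 + 6)² = 10² = 100)
(T(D(E(2), 5)) + s)² = (2*(-11) + 100)² = (-22 + 100)² = 78² = 6084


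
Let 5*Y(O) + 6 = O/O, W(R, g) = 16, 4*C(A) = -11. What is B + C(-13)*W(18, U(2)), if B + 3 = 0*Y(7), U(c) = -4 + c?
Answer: -47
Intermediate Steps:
C(A) = -11/4 (C(A) = (1/4)*(-11) = -11/4)
Y(O) = -1 (Y(O) = -6/5 + (O/O)/5 = -6/5 + (1/5)*1 = -6/5 + 1/5 = -1)
B = -3 (B = -3 + 0*(-1) = -3 + 0 = -3)
B + C(-13)*W(18, U(2)) = -3 - 11/4*16 = -3 - 44 = -47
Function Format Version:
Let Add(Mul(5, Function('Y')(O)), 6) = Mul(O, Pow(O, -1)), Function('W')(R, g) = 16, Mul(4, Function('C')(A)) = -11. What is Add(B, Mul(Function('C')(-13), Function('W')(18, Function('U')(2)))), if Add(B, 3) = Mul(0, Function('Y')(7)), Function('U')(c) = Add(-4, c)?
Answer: -47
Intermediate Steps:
Function('C')(A) = Rational(-11, 4) (Function('C')(A) = Mul(Rational(1, 4), -11) = Rational(-11, 4))
Function('Y')(O) = -1 (Function('Y')(O) = Add(Rational(-6, 5), Mul(Rational(1, 5), Mul(O, Pow(O, -1)))) = Add(Rational(-6, 5), Mul(Rational(1, 5), 1)) = Add(Rational(-6, 5), Rational(1, 5)) = -1)
B = -3 (B = Add(-3, Mul(0, -1)) = Add(-3, 0) = -3)
Add(B, Mul(Function('C')(-13), Function('W')(18, Function('U')(2)))) = Add(-3, Mul(Rational(-11, 4), 16)) = Add(-3, -44) = -47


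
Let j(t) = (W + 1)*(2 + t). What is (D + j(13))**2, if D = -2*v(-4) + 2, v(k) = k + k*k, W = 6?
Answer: 6889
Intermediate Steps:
v(k) = k + k**2
j(t) = 14 + 7*t (j(t) = (6 + 1)*(2 + t) = 7*(2 + t) = 14 + 7*t)
D = -22 (D = -(-8)*(1 - 4) + 2 = -(-8)*(-3) + 2 = -2*12 + 2 = -24 + 2 = -22)
(D + j(13))**2 = (-22 + (14 + 7*13))**2 = (-22 + (14 + 91))**2 = (-22 + 105)**2 = 83**2 = 6889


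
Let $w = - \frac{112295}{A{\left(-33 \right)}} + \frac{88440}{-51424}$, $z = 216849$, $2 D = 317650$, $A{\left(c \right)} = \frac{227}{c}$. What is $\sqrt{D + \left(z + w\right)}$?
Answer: $\frac{\sqrt{208653809257798571}}{729578} \approx 626.1$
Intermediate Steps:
$D = 158825$ ($D = \frac{1}{2} \cdot 317650 = 158825$)
$w = \frac{23817955095}{1459156}$ ($w = - \frac{112295}{227 \frac{1}{-33}} + \frac{88440}{-51424} = - \frac{112295}{227 \left(- \frac{1}{33}\right)} + 88440 \left(- \frac{1}{51424}\right) = - \frac{112295}{- \frac{227}{33}} - \frac{11055}{6428} = \left(-112295\right) \left(- \frac{33}{227}\right) - \frac{11055}{6428} = \frac{3705735}{227} - \frac{11055}{6428} = \frac{23817955095}{1459156} \approx 16323.0$)
$\sqrt{D + \left(z + w\right)} = \sqrt{158825 + \left(216849 + \frac{23817955095}{1459156}\right)} = \sqrt{158825 + \frac{340234474539}{1459156}} = \sqrt{\frac{571984926239}{1459156}} = \frac{\sqrt{208653809257798571}}{729578}$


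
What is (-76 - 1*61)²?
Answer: 18769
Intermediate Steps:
(-76 - 1*61)² = (-76 - 61)² = (-137)² = 18769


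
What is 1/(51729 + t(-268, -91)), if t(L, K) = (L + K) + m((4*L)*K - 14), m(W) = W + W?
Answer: 1/246446 ≈ 4.0577e-6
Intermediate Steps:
m(W) = 2*W
t(L, K) = -28 + K + L + 8*K*L (t(L, K) = (L + K) + 2*((4*L)*K - 14) = (K + L) + 2*(4*K*L - 14) = (K + L) + 2*(-14 + 4*K*L) = (K + L) + (-28 + 8*K*L) = -28 + K + L + 8*K*L)
1/(51729 + t(-268, -91)) = 1/(51729 + (-28 - 91 - 268 + 8*(-91)*(-268))) = 1/(51729 + (-28 - 91 - 268 + 195104)) = 1/(51729 + 194717) = 1/246446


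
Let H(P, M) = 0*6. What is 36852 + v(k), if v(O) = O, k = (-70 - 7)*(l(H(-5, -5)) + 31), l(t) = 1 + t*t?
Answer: 34388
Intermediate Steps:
H(P, M) = 0
l(t) = 1 + t**2
k = -2464 (k = (-70 - 7)*((1 + 0**2) + 31) = -77*((1 + 0) + 31) = -77*(1 + 31) = -77*32 = -2464)
36852 + v(k) = 36852 - 2464 = 34388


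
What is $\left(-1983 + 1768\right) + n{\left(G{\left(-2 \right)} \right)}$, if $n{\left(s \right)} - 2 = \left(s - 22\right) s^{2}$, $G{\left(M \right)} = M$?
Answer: $-309$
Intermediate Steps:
$n{\left(s \right)} = 2 + s^{2} \left(-22 + s\right)$ ($n{\left(s \right)} = 2 + \left(s - 22\right) s^{2} = 2 + \left(-22 + s\right) s^{2} = 2 + s^{2} \left(-22 + s\right)$)
$\left(-1983 + 1768\right) + n{\left(G{\left(-2 \right)} \right)} = \left(-1983 + 1768\right) + \left(2 + \left(-2\right)^{3} - 22 \left(-2\right)^{2}\right) = -215 - 94 = -309$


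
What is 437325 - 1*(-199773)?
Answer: 637098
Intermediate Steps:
437325 - 1*(-199773) = 437325 + 199773 = 637098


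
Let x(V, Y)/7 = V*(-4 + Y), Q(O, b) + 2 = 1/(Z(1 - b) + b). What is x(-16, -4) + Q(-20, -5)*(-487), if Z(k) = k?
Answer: 1383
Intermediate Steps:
Q(O, b) = -1 (Q(O, b) = -2 + 1/((1 - b) + b) = -2 + 1/1 = -2 + 1 = -1)
x(V, Y) = 7*V*(-4 + Y) (x(V, Y) = 7*(V*(-4 + Y)) = 7*V*(-4 + Y))
x(-16, -4) + Q(-20, -5)*(-487) = 7*(-16)*(-4 - 4) - 1*(-487) = 7*(-16)*(-8) + 487 = 896 + 487 = 1383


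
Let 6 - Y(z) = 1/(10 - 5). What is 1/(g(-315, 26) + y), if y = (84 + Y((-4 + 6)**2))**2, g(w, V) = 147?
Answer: 25/205276 ≈ 0.00012179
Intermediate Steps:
Y(z) = 29/5 (Y(z) = 6 - 1/(10 - 5) = 6 - 1/5 = 29/5)
y = 201601/25 (y = (84 + 29/5)**2 = (449/5)**2 = 201601/25 ≈ 8064.0)
1/(g(-315, 26) + y) = 1/(147 + 201601/25) = 1/(205276/25) = 25/205276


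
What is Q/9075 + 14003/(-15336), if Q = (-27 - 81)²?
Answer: 17267293/46391400 ≈ 0.37221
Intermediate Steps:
Q = 11664 (Q = (-108)² = 11664)
Q/9075 + 14003/(-15336) = 11664/9075 + 14003/(-15336) = 11664*(1/9075) + 14003*(-1/15336) = 3888/3025 - 14003/15336 = 17267293/46391400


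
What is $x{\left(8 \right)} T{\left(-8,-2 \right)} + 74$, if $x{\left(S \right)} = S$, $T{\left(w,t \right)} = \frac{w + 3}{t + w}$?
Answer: $78$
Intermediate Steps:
$T{\left(w,t \right)} = \frac{3 + w}{t + w}$
$x{\left(8 \right)} T{\left(-8,-2 \right)} + 74 = 8 \frac{3 - 8}{-2 - 8} + 74 = 8 \frac{1}{-10} \left(-5\right) + 74 = 8 \left(\left(- \frac{1}{10}\right) \left(-5\right)\right) + 74 = 8 \cdot \frac{1}{2} + 74 = 4 + 74 = 78$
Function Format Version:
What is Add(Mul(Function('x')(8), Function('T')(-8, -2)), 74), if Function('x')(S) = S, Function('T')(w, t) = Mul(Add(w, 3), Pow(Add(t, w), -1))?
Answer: 78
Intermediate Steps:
Function('T')(w, t) = Mul(Pow(Add(t, w), -1), Add(3, w)) (Function('T')(w, t) = Mul(Add(3, w), Pow(Add(t, w), -1)) = Mul(Pow(Add(t, w), -1), Add(3, w)))
Add(Mul(Function('x')(8), Function('T')(-8, -2)), 74) = Add(Mul(8, Mul(Pow(Add(-2, -8), -1), Add(3, -8))), 74) = Add(Mul(8, Mul(Pow(-10, -1), -5)), 74) = Add(Mul(8, Mul(Rational(-1, 10), -5)), 74) = Add(Mul(8, Rational(1, 2)), 74) = Add(4, 74) = 78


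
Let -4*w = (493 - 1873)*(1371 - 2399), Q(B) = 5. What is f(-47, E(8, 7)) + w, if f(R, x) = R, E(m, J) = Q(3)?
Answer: -354707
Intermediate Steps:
E(m, J) = 5
w = -354660 (w = -(493 - 1873)*(1371 - 2399)/4 = -(-345)*(-1028) = -1/4*1418640 = -354660)
f(-47, E(8, 7)) + w = -47 - 354660 = -354707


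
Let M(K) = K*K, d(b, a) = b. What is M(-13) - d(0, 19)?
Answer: 169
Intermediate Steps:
M(K) = K²
M(-13) - d(0, 19) = (-13)² - 1*0 = 169 + 0 = 169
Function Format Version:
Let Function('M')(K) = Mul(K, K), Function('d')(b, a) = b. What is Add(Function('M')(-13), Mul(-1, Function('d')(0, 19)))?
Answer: 169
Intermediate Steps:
Function('M')(K) = Pow(K, 2)
Add(Function('M')(-13), Mul(-1, Function('d')(0, 19))) = Add(Pow(-13, 2), Mul(-1, 0)) = Add(169, 0) = 169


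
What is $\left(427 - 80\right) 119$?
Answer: $41293$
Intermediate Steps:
$\left(427 - 80\right) 119 = 347 \cdot 119 = 41293$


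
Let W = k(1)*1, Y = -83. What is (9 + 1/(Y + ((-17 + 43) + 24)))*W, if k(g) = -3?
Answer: -296/11 ≈ -26.909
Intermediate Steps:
W = -3 (W = -3*1 = -3)
(9 + 1/(Y + ((-17 + 43) + 24)))*W = (9 + 1/(-83 + ((-17 + 43) + 24)))*(-3) = (9 + 1/(-83 + (26 + 24)))*(-3) = (9 + 1/(-83 + 50))*(-3) = (9 + 1/(-33))*(-3) = (9 - 1/33)*(-3) = (296/33)*(-3) = -296/11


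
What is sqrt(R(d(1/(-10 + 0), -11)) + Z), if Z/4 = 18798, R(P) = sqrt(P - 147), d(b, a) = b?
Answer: sqrt(7519200 + 10*I*sqrt(14710))/10 ≈ 274.21 + 0.022115*I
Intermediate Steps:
R(P) = sqrt(-147 + P)
Z = 75192 (Z = 4*18798 = 75192)
sqrt(R(d(1/(-10 + 0), -11)) + Z) = sqrt(sqrt(-147 + 1/(-10 + 0)) + 75192) = sqrt(sqrt(-147 + 1/(-10)) + 75192) = sqrt(sqrt(-147 - 1/10) + 75192) = sqrt(sqrt(-1471/10) + 75192) = sqrt(I*sqrt(14710)/10 + 75192) = sqrt(75192 + I*sqrt(14710)/10)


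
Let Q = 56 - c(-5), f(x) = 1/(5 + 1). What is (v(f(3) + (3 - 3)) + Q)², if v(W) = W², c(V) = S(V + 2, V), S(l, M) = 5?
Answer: 3374569/1296 ≈ 2603.8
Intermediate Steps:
f(x) = ⅙ (f(x) = 1/6 = ⅙)
c(V) = 5
Q = 51 (Q = 56 - 1*5 = 56 - 5 = 51)
(v(f(3) + (3 - 3)) + Q)² = ((⅙ + (3 - 3))² + 51)² = ((⅙ + 0)² + 51)² = ((⅙)² + 51)² = (1/36 + 51)² = (1837/36)² = 3374569/1296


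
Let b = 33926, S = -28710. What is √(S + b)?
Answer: 4*√326 ≈ 72.222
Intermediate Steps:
√(S + b) = √(-28710 + 33926) = √5216 = 4*√326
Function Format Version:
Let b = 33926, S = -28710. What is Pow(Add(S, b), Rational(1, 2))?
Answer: Mul(4, Pow(326, Rational(1, 2))) ≈ 72.222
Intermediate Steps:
Pow(Add(S, b), Rational(1, 2)) = Pow(Add(-28710, 33926), Rational(1, 2)) = Pow(5216, Rational(1, 2)) = Mul(4, Pow(326, Rational(1, 2)))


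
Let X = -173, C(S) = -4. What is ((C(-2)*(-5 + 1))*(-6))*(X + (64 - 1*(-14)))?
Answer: 9120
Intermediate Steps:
((C(-2)*(-5 + 1))*(-6))*(X + (64 - 1*(-14))) = (-4*(-5 + 1)*(-6))*(-173 + (64 - 1*(-14))) = (-4*(-4)*(-6))*(-173 + (64 + 14)) = (16*(-6))*(-173 + 78) = -96*(-95) = 9120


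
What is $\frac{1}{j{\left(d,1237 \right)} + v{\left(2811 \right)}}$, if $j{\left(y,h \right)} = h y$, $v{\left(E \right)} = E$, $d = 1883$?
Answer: $\frac{1}{2332082} \approx 4.288 \cdot 10^{-7}$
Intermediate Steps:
$\frac{1}{j{\left(d,1237 \right)} + v{\left(2811 \right)}} = \frac{1}{1237 \cdot 1883 + 2811} = \frac{1}{2329271 + 2811} = \frac{1}{2332082}$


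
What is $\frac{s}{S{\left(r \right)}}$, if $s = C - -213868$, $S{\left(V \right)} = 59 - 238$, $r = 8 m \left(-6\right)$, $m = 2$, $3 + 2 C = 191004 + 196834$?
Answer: $- \frac{815571}{358} \approx -2278.1$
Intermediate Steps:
$C = \frac{387835}{2}$ ($C = - \frac{3}{2} + \frac{191004 + 196834}{2} = - \frac{3}{2} + \frac{1}{2} \cdot 387838 = - \frac{3}{2} + 193919 = \frac{387835}{2} \approx 1.9392 \cdot 10^{5}$)
$r = -96$ ($r = 8 \cdot 2 \left(-6\right) = 16 \left(-6\right) = -96$)
$S{\left(V \right)} = -179$ ($S{\left(V \right)} = 59 - 238 = -179$)
$s = \frac{815571}{2}$ ($s = \frac{387835}{2} - -213868 = \frac{387835}{2} + 213868 = \frac{815571}{2} \approx 4.0779 \cdot 10^{5}$)
$\frac{s}{S{\left(r \right)}} = \frac{815571}{2 \left(-179\right)} = \frac{815571}{2} \left(- \frac{1}{179}\right) = - \frac{815571}{358}$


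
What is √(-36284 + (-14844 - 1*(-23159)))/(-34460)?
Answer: -I*√27969/34460 ≈ -0.0048531*I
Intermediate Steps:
√(-36284 + (-14844 - 1*(-23159)))/(-34460) = √(-36284 + (-14844 + 23159))*(-1/34460) = √(-36284 + 8315)*(-1/34460) = √(-27969)*(-1/34460) = (I*√27969)*(-1/34460) = -I*√27969/34460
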